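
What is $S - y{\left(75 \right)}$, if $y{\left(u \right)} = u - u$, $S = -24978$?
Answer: $-24978$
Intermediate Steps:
$y{\left(u \right)} = 0$
$S - y{\left(75 \right)} = -24978 - 0 = -24978 + 0 = -24978$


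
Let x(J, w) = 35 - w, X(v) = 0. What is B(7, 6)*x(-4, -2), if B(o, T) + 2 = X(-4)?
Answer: -74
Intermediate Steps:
B(o, T) = -2 (B(o, T) = -2 + 0 = -2)
B(7, 6)*x(-4, -2) = -2*(35 - 1*(-2)) = -2*(35 + 2) = -2*37 = -74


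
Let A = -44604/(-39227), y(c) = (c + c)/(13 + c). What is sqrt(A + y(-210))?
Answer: 2*sqrt(48805043017458)/7727719 ≈ 1.8081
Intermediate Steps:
y(c) = 2*c/(13 + c) (y(c) = (2*c)/(13 + c) = 2*c/(13 + c))
A = 44604/39227 (A = -44604*(-1/39227) = 44604/39227 ≈ 1.1371)
sqrt(A + y(-210)) = sqrt(44604/39227 + 2*(-210)/(13 - 210)) = sqrt(44604/39227 + 2*(-210)/(-197)) = sqrt(44604/39227 + 2*(-210)*(-1/197)) = sqrt(44604/39227 + 420/197) = sqrt(25262328/7727719) = 2*sqrt(48805043017458)/7727719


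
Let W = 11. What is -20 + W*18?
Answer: 178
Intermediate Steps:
-20 + W*18 = -20 + 11*18 = -20 + 198 = 178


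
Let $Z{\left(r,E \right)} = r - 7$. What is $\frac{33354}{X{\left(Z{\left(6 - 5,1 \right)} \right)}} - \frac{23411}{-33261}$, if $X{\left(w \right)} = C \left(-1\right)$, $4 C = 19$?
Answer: $- \frac{4437104767}{631959} \approx -7021.2$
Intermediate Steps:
$C = \frac{19}{4}$ ($C = \frac{1}{4} \cdot 19 = \frac{19}{4} \approx 4.75$)
$Z{\left(r,E \right)} = -7 + r$
$X{\left(w \right)} = - \frac{19}{4}$ ($X{\left(w \right)} = \frac{19}{4} \left(-1\right) = - \frac{19}{4}$)
$\frac{33354}{X{\left(Z{\left(6 - 5,1 \right)} \right)}} - \frac{23411}{-33261} = \frac{33354}{- \frac{19}{4}} - \frac{23411}{-33261} = 33354 \left(- \frac{4}{19}\right) - - \frac{23411}{33261} = - \frac{133416}{19} + \frac{23411}{33261} = - \frac{4437104767}{631959}$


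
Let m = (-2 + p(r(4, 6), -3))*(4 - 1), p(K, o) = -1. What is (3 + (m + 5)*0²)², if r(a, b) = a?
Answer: 9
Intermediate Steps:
m = -9 (m = (-2 - 1)*(4 - 1) = -3*3 = -9)
(3 + (m + 5)*0²)² = (3 + (-9 + 5)*0²)² = (3 - 4*0)² = (3 + 0)² = 3² = 9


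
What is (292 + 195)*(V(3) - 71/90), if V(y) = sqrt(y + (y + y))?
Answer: 96913/90 ≈ 1076.8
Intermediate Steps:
V(y) = sqrt(3)*sqrt(y) (V(y) = sqrt(y + 2*y) = sqrt(3*y) = sqrt(3)*sqrt(y))
(292 + 195)*(V(3) - 71/90) = (292 + 195)*(sqrt(3)*sqrt(3) - 71/90) = 487*(3 - 71/90) = 487*(199/90) = 96913/90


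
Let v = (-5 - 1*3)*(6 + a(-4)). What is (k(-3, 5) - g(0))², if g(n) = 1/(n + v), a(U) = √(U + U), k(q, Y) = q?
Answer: (-15841*I + 13728*√2)/(256*(-7*I + 6*√2)) ≈ 8.8979 + 0.047938*I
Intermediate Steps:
a(U) = √2*√U (a(U) = √(2*U) = √2*√U)
v = -48 - 16*I*√2 (v = (-5 - 1*3)*(6 + √2*√(-4)) = (-5 - 3)*(6 + √2*(2*I)) = -8*(6 + 2*I*√2) = -48 - 16*I*√2 ≈ -48.0 - 22.627*I)
g(n) = 1/(-48 + n - 16*I*√2) (g(n) = 1/(n + (-48 - 16*I*√2)) = 1/(-48 + n - 16*I*√2))
(k(-3, 5) - g(0))² = (-3 - 1/(-48 + 0 - 16*I*√2))² = (-3 - 1/(-48 - 16*I*√2))²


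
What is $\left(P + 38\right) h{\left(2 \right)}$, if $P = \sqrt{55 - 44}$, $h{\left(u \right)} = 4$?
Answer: $152 + 4 \sqrt{11} \approx 165.27$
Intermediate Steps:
$P = \sqrt{11} \approx 3.3166$
$\left(P + 38\right) h{\left(2 \right)} = \left(\sqrt{11} + 38\right) 4 = \left(38 + \sqrt{11}\right) 4 = 152 + 4 \sqrt{11}$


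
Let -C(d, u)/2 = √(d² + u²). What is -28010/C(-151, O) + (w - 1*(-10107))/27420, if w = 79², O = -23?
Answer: 4087/6855 + 2801*√23330/4666 ≈ 92.287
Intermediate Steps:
w = 6241
C(d, u) = -2*√(d² + u²)
-28010/C(-151, O) + (w - 1*(-10107))/27420 = -28010*(-1/(2*√((-151)² + (-23)²))) + (6241 - 1*(-10107))/27420 = -28010*(-1/(2*√(22801 + 529))) + (6241 + 10107)*(1/27420) = -28010*(-√23330/46660) + 16348*(1/27420) = -(-2801)*√23330/4666 + 4087/6855 = 2801*√23330/4666 + 4087/6855 = 4087/6855 + 2801*√23330/4666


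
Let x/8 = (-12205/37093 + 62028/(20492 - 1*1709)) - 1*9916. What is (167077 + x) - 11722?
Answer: 5887326454425/77413091 ≈ 76051.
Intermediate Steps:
x = -6139184297880/77413091 (x = 8*((-12205/37093 + 62028/(20492 - 1*1709)) - 1*9916) = 8*((-12205*1/37093 + 62028/(20492 - 1709)) - 9916) = 8*((-12205/37093 + 62028/18783) - 9916) = 8*((-12205/37093 + 62028*(1/18783)) - 9916) = 8*((-12205/37093 + 6892/2087) - 9916) = 8*(230173121/77413091 - 9916) = 8*(-767398037235/77413091) = -6139184297880/77413091 ≈ -79304.)
(167077 + x) - 11722 = (167077 - 6139184297880/77413091) - 11722 = 6794762707127/77413091 - 11722 = 5887326454425/77413091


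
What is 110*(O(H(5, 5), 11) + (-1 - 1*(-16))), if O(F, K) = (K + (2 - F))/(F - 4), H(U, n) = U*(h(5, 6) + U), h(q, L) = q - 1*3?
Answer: 48730/31 ≈ 1571.9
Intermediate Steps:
h(q, L) = -3 + q (h(q, L) = q - 3 = -3 + q)
H(U, n) = U*(2 + U) (H(U, n) = U*((-3 + 5) + U) = U*(2 + U))
O(F, K) = (2 + K - F)/(-4 + F)
110*(O(H(5, 5), 11) + (-1 - 1*(-16))) = 110*((2 + 11 - 5*(2 + 5))/(-4 + 5*(2 + 5)) + (-1 - 1*(-16))) = 110*((2 + 11 - 5*7)/(-4 + 5*7) + (-1 + 16)) = 110*((2 + 11 - 1*35)/(-4 + 35) + 15) = 110*((2 + 11 - 35)/31 + 15) = 110*((1/31)*(-22) + 15) = 110*(-22/31 + 15) = 110*(443/31) = 48730/31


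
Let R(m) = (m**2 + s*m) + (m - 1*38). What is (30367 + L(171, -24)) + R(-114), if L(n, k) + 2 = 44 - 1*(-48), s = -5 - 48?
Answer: 49343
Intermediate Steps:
s = -53
R(m) = -38 + m**2 - 52*m (R(m) = (m**2 - 53*m) + (m - 1*38) = (m**2 - 53*m) + (m - 38) = (m**2 - 53*m) + (-38 + m) = -38 + m**2 - 52*m)
L(n, k) = 90 (L(n, k) = -2 + (44 - 1*(-48)) = -2 + (44 + 48) = -2 + 92 = 90)
(30367 + L(171, -24)) + R(-114) = (30367 + 90) + (-38 + (-114)**2 - 52*(-114)) = 30457 + (-38 + 12996 + 5928) = 30457 + 18886 = 49343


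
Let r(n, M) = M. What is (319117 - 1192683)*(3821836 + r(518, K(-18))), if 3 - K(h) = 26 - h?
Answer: -3338590170970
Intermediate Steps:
K(h) = -23 + h (K(h) = 3 - (26 - h) = 3 + (-26 + h) = -23 + h)
(319117 - 1192683)*(3821836 + r(518, K(-18))) = (319117 - 1192683)*(3821836 + (-23 - 18)) = -873566*(3821836 - 41) = -873566*3821795 = -3338590170970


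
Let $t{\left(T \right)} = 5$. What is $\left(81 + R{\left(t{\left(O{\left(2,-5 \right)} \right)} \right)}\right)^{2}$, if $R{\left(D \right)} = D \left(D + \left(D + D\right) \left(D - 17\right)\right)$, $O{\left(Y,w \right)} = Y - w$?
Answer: $244036$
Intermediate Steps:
$R{\left(D \right)} = D \left(D + 2 D \left(-17 + D\right)\right)$
$\left(81 + R{\left(t{\left(O{\left(2,-5 \right)} \right)} \right)}\right)^{2} = \left(81 + 5^{2} \left(-33 + 2 \cdot 5\right)\right)^{2} = \left(81 + 25 \left(-33 + 10\right)\right)^{2} = \left(81 + 25 \left(-23\right)\right)^{2} = \left(81 - 575\right)^{2} = \left(-494\right)^{2} = 244036$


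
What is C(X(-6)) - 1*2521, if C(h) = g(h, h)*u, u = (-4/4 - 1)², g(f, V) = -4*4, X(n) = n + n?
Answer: -2585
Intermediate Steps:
X(n) = 2*n
g(f, V) = -16
u = 4 (u = (-4*¼ - 1)² = (-1 - 1)² = (-2)² = 4)
C(h) = -64 (C(h) = -16*4 = -64)
C(X(-6)) - 1*2521 = -64 - 1*2521 = -64 - 2521 = -2585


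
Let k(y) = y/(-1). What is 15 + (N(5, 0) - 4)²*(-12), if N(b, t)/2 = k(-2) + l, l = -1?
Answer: -33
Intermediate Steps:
k(y) = -y (k(y) = y*(-1) = -y)
N(b, t) = 2 (N(b, t) = 2*(-1*(-2) - 1) = 2*(2 - 1) = 2*1 = 2)
15 + (N(5, 0) - 4)²*(-12) = 15 + (2 - 4)²*(-12) = 15 + (-2)²*(-12) = 15 + 4*(-12) = 15 - 48 = -33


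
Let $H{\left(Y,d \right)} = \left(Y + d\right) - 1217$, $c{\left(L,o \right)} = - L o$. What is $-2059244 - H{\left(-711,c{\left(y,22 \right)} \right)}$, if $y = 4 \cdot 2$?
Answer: $-2057140$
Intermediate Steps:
$y = 8$
$c{\left(L,o \right)} = - L o$
$H{\left(Y,d \right)} = -1217 + Y + d$
$-2059244 - H{\left(-711,c{\left(y,22 \right)} \right)} = -2059244 - \left(-1217 - 711 - 8 \cdot 22\right) = -2059244 - \left(-1217 - 711 - 176\right) = -2059244 - -2104 = -2059244 + 2104 = -2057140$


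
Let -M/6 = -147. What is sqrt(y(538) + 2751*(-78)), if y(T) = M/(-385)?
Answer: 6*I*sqrt(18030705)/55 ≈ 463.23*I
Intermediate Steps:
M = 882 (M = -6*(-147) = 882)
y(T) = -126/55 (y(T) = 882/(-385) = 882*(-1/385) = -126/55)
sqrt(y(538) + 2751*(-78)) = sqrt(-126/55 + 2751*(-78)) = sqrt(-126/55 - 214578) = sqrt(-11801916/55) = 6*I*sqrt(18030705)/55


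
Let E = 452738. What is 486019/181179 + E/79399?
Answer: 120616040683/14385431421 ≈ 8.3846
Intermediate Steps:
486019/181179 + E/79399 = 486019/181179 + 452738/79399 = 120616040683/14385431421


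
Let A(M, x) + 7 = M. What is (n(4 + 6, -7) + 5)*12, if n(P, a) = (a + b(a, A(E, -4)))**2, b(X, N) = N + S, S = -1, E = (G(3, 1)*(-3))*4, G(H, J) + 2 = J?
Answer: 168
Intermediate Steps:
G(H, J) = -2 + J
E = 12 (E = ((-2 + 1)*(-3))*4 = -1*(-3)*4 = 3*4 = 12)
A(M, x) = -7 + M
b(X, N) = -1 + N (b(X, N) = N - 1 = -1 + N)
n(P, a) = (4 + a)**2 (n(P, a) = (a + (-1 + (-7 + 12)))**2 = (a + (-1 + 5))**2 = (a + 4)**2 = (4 + a)**2)
(n(4 + 6, -7) + 5)*12 = ((4 - 7)**2 + 5)*12 = ((-3)**2 + 5)*12 = (9 + 5)*12 = 14*12 = 168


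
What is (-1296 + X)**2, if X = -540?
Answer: 3370896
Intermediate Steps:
(-1296 + X)**2 = (-1296 - 540)**2 = (-1836)**2 = 3370896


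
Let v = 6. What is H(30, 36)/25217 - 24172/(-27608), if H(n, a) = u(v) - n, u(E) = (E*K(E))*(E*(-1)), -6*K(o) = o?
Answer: 152427743/174047734 ≈ 0.87578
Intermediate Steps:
K(o) = -o/6
u(E) = E³/6 (u(E) = (E*(-E/6))*(E*(-1)) = (-E²/6)*(-E) = E³/6)
H(n, a) = 36 - n (H(n, a) = (⅙)*6³ - n = (⅙)*216 - n = 36 - n)
H(30, 36)/25217 - 24172/(-27608) = (36 - 1*30)/25217 - 24172/(-27608) = (36 - 30)*(1/25217) - 24172*(-1/27608) = 6*(1/25217) + 6043/6902 = 6/25217 + 6043/6902 = 152427743/174047734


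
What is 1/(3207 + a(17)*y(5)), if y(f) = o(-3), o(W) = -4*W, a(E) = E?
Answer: 1/3411 ≈ 0.00029317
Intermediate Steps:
y(f) = 12 (y(f) = -4*(-3) = 12)
1/(3207 + a(17)*y(5)) = 1/(3207 + 17*12) = 1/(3207 + 204) = 1/3411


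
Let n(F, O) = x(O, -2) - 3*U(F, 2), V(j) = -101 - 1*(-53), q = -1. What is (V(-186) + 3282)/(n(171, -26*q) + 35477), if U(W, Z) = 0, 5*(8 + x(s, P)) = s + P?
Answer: 5390/59123 ≈ 0.091166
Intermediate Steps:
x(s, P) = -8 + P/5 + s/5 (x(s, P) = -8 + (s + P)/5 = -8 + (P + s)/5 = -8 + (P/5 + s/5) = -8 + P/5 + s/5)
V(j) = -48 (V(j) = -101 + 53 = -48)
n(F, O) = -42/5 + O/5 (n(F, O) = (-8 + (⅕)*(-2) + O/5) - 3*0 = (-8 - ⅖ + O/5) + 0 = (-42/5 + O/5) + 0 = -42/5 + O/5)
(V(-186) + 3282)/(n(171, -26*q) + 35477) = (-48 + 3282)/((-42/5 + (-26*(-1))/5) + 35477) = 3234/((-42/5 + (⅕)*26) + 35477) = 3234/((-42/5 + 26/5) + 35477) = 3234/(-16/5 + 35477) = 3234/(177369/5) = 3234*(5/177369) = 5390/59123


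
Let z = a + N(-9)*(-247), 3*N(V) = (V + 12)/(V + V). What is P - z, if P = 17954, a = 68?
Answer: 321701/18 ≈ 17872.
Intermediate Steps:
N(V) = (12 + V)/(6*V) (N(V) = ((V + 12)/(V + V))/3 = ((12 + V)/((2*V)))/3 = ((12 + V)*(1/(2*V)))/3 = ((12 + V)/(2*V))/3 = (12 + V)/(6*V))
z = 1471/18 (z = 68 + ((⅙)*(12 - 9)/(-9))*(-247) = 68 + ((⅙)*(-⅑)*3)*(-247) = 68 - 1/18*(-247) = 68 + 247/18 = 1471/18 ≈ 81.722)
P - z = 17954 - 1*1471/18 = 17954 - 1471/18 = 321701/18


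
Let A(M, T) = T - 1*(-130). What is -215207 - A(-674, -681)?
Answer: -214656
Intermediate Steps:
A(M, T) = 130 + T (A(M, T) = T + 130 = 130 + T)
-215207 - A(-674, -681) = -215207 - (130 - 681) = -215207 - 1*(-551) = -215207 + 551 = -214656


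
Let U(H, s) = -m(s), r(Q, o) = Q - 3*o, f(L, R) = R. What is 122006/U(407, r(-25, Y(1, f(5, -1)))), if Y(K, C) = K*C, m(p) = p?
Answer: 61003/11 ≈ 5545.7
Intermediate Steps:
Y(K, C) = C*K
U(H, s) = -s
122006/U(407, r(-25, Y(1, f(5, -1)))) = 122006/((-(-25 - (-3)))) = 122006/((-(-25 - 3*(-1)))) = 122006/((-(-25 + 3))) = 122006/((-1*(-22))) = 122006/22 = 122006*(1/22) = 61003/11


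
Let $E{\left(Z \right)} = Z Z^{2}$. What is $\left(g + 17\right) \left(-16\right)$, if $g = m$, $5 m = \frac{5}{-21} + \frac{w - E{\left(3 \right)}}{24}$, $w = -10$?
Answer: $- \frac{27962}{105} \approx -266.3$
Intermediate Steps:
$E{\left(Z \right)} = Z^{3}$
$m = - \frac{299}{840}$ ($m = \frac{\frac{5}{-21} + \frac{-10 - 3^{3}}{24}}{5} = \frac{5 \left(- \frac{1}{21}\right) + \left(-10 - 27\right) \frac{1}{24}}{5} = \frac{- \frac{5}{21} + \left(-10 - 27\right) \frac{1}{24}}{5} = \frac{- \frac{5}{21} - \frac{37}{24}}{5} = \frac{1}{5} \left(- \frac{299}{168}\right) = - \frac{299}{840} \approx -0.35595$)
$g = - \frac{299}{840} \approx -0.35595$
$\left(g + 17\right) \left(-16\right) = \left(- \frac{299}{840} + 17\right) \left(-16\right) = \frac{13981}{840} \left(-16\right) = - \frac{27962}{105}$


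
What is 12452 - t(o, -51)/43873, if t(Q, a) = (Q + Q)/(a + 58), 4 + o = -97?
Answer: 3824146374/307111 ≈ 12452.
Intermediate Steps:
o = -101 (o = -4 - 97 = -101)
t(Q, a) = 2*Q/(58 + a) (t(Q, a) = (2*Q)/(58 + a) = 2*Q/(58 + a))
12452 - t(o, -51)/43873 = 12452 - 2*(-101)/(58 - 51)/43873 = 12452 - 2*(-101)/7/43873 = 12452 - 2*(-101)*(1/7)/43873 = 12452 - (-202)/(7*43873) = 12452 - 1*(-202/307111) = 12452 + 202/307111 = 3824146374/307111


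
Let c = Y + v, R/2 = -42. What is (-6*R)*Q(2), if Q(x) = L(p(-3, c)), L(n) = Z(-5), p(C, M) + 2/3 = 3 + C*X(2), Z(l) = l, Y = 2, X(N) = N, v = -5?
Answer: -2520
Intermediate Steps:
R = -84 (R = 2*(-42) = -84)
c = -3 (c = 2 - 5 = -3)
p(C, M) = 7/3 + 2*C (p(C, M) = -⅔ + (3 + C*2) = -⅔ + (3 + 2*C) = 7/3 + 2*C)
L(n) = -5
Q(x) = -5
(-6*R)*Q(2) = -6*(-84)*(-5) = 504*(-5) = -2520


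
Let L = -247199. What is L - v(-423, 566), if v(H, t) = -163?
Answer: -247036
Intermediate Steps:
L - v(-423, 566) = -247199 - 1*(-163) = -247199 + 163 = -247036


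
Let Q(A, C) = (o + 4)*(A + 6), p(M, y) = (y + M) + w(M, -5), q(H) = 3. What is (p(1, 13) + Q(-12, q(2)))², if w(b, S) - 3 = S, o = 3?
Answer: 900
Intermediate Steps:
w(b, S) = 3 + S
p(M, y) = -2 + M + y (p(M, y) = (y + M) + (3 - 5) = (M + y) - 2 = -2 + M + y)
Q(A, C) = 42 + 7*A (Q(A, C) = (3 + 4)*(A + 6) = 7*(6 + A) = 42 + 7*A)
(p(1, 13) + Q(-12, q(2)))² = ((-2 + 1 + 13) + (42 + 7*(-12)))² = (12 + (42 - 84))² = (12 - 42)² = (-30)² = 900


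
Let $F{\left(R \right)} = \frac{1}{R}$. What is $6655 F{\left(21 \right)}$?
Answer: $\frac{6655}{21} \approx 316.9$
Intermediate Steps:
$6655 F{\left(21 \right)} = \frac{6655}{21}$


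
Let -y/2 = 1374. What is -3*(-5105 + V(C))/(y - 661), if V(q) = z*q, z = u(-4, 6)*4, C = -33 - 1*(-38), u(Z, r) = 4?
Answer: -15075/3409 ≈ -4.4221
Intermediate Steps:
y = -2748 (y = -2*1374 = -2748)
C = 5 (C = -33 + 38 = 5)
z = 16 (z = 4*4 = 16)
V(q) = 16*q
-3*(-5105 + V(C))/(y - 661) = -3*(-5105 + 16*5)/(-2748 - 661) = -3*(-5105 + 80)/(-3409) = -(-15075)*(-1)/3409 = -3*5025/3409 = -15075/3409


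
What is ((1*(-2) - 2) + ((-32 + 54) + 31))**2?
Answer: 2401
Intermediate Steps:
((1*(-2) - 2) + ((-32 + 54) + 31))**2 = ((-2 - 2) + (22 + 31))**2 = (-4 + 53)**2 = 49**2 = 2401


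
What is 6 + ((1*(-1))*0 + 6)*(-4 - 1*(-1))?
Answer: -12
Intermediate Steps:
6 + ((1*(-1))*0 + 6)*(-4 - 1*(-1)) = 6 + (-1*0 + 6)*(-4 + 1) = 6 + (0 + 6)*(-3) = 6 + 6*(-3) = 6 - 18 = -12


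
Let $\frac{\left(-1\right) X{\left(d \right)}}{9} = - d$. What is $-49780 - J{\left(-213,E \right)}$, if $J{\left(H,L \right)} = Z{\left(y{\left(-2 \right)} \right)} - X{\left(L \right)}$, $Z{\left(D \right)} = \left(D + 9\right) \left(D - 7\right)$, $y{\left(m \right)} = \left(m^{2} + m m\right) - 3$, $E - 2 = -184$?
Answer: $-51390$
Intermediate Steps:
$E = -182$ ($E = 2 - 184 = -182$)
$y{\left(m \right)} = -3 + 2 m^{2}$ ($y{\left(m \right)} = \left(m^{2} + m^{2}\right) - 3 = 2 m^{2} - 3 = -3 + 2 m^{2}$)
$X{\left(d \right)} = 9 d$ ($X{\left(d \right)} = - 9 \left(- d\right) = 9 d$)
$Z{\left(D \right)} = \left(-7 + D\right) \left(9 + D\right)$ ($Z{\left(D \right)} = \left(9 + D\right) \left(-7 + D\right) = \left(-7 + D\right) \left(9 + D\right)$)
$J{\left(H,L \right)} = -28 - 9 L$ ($J{\left(H,L \right)} = \left(-63 + \left(-3 + 2 \left(-2\right)^{2}\right)^{2} + 2 \left(-3 + 2 \left(-2\right)^{2}\right)\right) - 9 L = \left(-63 + \left(-3 + 2 \cdot 4\right)^{2} + 2 \left(-3 + 2 \cdot 4\right)\right) - 9 L = \left(-63 + \left(-3 + 8\right)^{2} + 2 \left(-3 + 8\right)\right) - 9 L = \left(-63 + 5^{2} + 2 \cdot 5\right) - 9 L = \left(-63 + 25 + 10\right) - 9 L = -28 - 9 L$)
$-49780 - J{\left(-213,E \right)} = -49780 - \left(-28 - -1638\right) = -49780 - \left(-28 + 1638\right) = -49780 - 1610 = -51390$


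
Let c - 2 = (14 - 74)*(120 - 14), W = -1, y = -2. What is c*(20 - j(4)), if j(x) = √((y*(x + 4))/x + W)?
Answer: -127160 + 6358*I*√5 ≈ -1.2716e+5 + 14217.0*I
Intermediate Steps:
c = -6358 (c = 2 + (14 - 74)*(120 - 14) = 2 - 60*106 = 2 - 6360 = -6358)
j(x) = √(-1 + (-8 - 2*x)/x) (j(x) = √((-2*(x + 4))/x - 1) = √((-2*(4 + x))/x - 1) = √((-8 - 2*x)/x - 1) = √(-1 + (-8 - 2*x)/x))
c*(20 - j(4)) = -6358*(20 - √(-3 - 8/4)) = -6358*(20 - √(-3 - 8*¼)) = -6358*(20 - √(-3 - 2)) = -6358*(20 - √(-5)) = -6358*(20 - I*√5) = -127160 + 6358*I*√5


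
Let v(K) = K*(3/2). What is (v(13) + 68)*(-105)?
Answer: -18375/2 ≈ -9187.5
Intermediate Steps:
v(K) = 3*K/2 (v(K) = K*(3*(1/2)) = K*(3/2) = 3*K/2)
(v(13) + 68)*(-105) = ((3/2)*13 + 68)*(-105) = (39/2 + 68)*(-105) = (175/2)*(-105) = -18375/2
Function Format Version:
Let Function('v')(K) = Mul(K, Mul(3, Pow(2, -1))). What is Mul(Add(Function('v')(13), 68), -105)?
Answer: Rational(-18375, 2) ≈ -9187.5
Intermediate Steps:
Function('v')(K) = Mul(Rational(3, 2), K) (Function('v')(K) = Mul(K, Mul(3, Rational(1, 2))) = Mul(K, Rational(3, 2)) = Mul(Rational(3, 2), K))
Mul(Add(Function('v')(13), 68), -105) = Mul(Add(Mul(Rational(3, 2), 13), 68), -105) = Mul(Add(Rational(39, 2), 68), -105) = Mul(Rational(175, 2), -105) = Rational(-18375, 2)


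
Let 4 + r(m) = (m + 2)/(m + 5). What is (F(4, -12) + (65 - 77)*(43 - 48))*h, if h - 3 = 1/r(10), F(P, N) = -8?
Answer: 559/4 ≈ 139.75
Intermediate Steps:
r(m) = -4 + (2 + m)/(5 + m) (r(m) = -4 + (m + 2)/(m + 5) = -4 + (2 + m)/(5 + m))
h = 43/16 (h = 3 + 1/(3*(-6 - 1*10)/(5 + 10)) = 3 + 1/(3*(-6 - 10)/15) = 3 + 1/(3*(1/15)*(-16)) = 3 + 1/(-16/5) = 3 - 5/16 = 43/16 ≈ 2.6875)
(F(4, -12) + (65 - 77)*(43 - 48))*h = (-8 + (65 - 77)*(43 - 48))*(43/16) = (-8 - 12*(-5))*(43/16) = (-8 + 60)*(43/16) = 52*(43/16) = 559/4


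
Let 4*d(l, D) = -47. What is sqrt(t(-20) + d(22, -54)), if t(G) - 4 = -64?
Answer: I*sqrt(287)/2 ≈ 8.4705*I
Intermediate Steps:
t(G) = -60 (t(G) = 4 - 64 = -60)
d(l, D) = -47/4 (d(l, D) = (1/4)*(-47) = -47/4)
sqrt(t(-20) + d(22, -54)) = sqrt(-60 - 47/4) = sqrt(-287/4) = I*sqrt(287)/2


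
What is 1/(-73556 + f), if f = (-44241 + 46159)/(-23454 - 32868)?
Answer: -4023/295915925 ≈ -1.3595e-5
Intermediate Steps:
f = -137/4023 (f = 1918/(-56322) = 1918*(-1/56322) = -137/4023 ≈ -0.034054)
1/(-73556 + f) = 1/(-73556 - 137/4023) = 1/(-295915925/4023) = -4023/295915925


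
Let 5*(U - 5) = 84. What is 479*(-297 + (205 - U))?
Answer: -272551/5 ≈ -54510.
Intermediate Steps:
U = 109/5 (U = 5 + (⅕)*84 = 5 + 84/5 = 109/5 ≈ 21.800)
479*(-297 + (205 - U)) = 479*(-297 + (205 - 1*109/5)) = 479*(-297 + (205 - 109/5)) = 479*(-297 + 916/5) = 479*(-569/5) = -272551/5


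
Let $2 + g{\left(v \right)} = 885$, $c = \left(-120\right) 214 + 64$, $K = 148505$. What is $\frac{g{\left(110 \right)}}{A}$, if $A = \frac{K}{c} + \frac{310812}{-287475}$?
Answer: $- \frac{2167458775600}{16884411689} \approx -128.37$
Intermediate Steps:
$c = -25616$ ($c = -25680 + 64 = -25616$)
$A = - \frac{16884411689}{2454653200}$ ($A = \frac{148505}{-25616} + \frac{310812}{-287475} = 148505 \left(- \frac{1}{25616}\right) + 310812 \left(- \frac{1}{287475}\right) = - \frac{148505}{25616} - \frac{103604}{95825} = - \frac{16884411689}{2454653200} \approx -6.8785$)
$g{\left(v \right)} = 883$ ($g{\left(v \right)} = -2 + 885 = 883$)
$\frac{g{\left(110 \right)}}{A} = \frac{883}{- \frac{16884411689}{2454653200}} = 883 \left(- \frac{2454653200}{16884411689}\right) = - \frac{2167458775600}{16884411689}$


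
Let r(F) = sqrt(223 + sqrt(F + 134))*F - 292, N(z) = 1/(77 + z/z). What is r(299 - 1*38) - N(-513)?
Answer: -22777/78 + 261*sqrt(223 + sqrt(395)) ≈ 3775.5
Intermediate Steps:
N(z) = 1/78 (N(z) = 1/(77 + 1) = 1/78)
r(F) = -292 + F*sqrt(223 + sqrt(134 + F)) (r(F) = sqrt(223 + sqrt(134 + F))*F - 292 = F*sqrt(223 + sqrt(134 + F)) - 292 = -292 + F*sqrt(223 + sqrt(134 + F)))
r(299 - 1*38) - N(-513) = (-292 + (299 - 1*38)*sqrt(223 + sqrt(134 + (299 - 1*38)))) - 1*1/78 = (-292 + (299 - 38)*sqrt(223 + sqrt(134 + (299 - 38)))) - 1/78 = (-292 + 261*sqrt(223 + sqrt(134 + 261))) - 1/78 = (-292 + 261*sqrt(223 + sqrt(395))) - 1/78 = -22777/78 + 261*sqrt(223 + sqrt(395))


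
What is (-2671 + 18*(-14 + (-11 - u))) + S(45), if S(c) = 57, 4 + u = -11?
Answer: -2794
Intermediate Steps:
u = -15 (u = -4 - 11 = -15)
(-2671 + 18*(-14 + (-11 - u))) + S(45) = (-2671 + 18*(-14 + (-11 - 1*(-15)))) + 57 = (-2671 + 18*(-14 + (-11 + 15))) + 57 = (-2671 + 18*(-14 + 4)) + 57 = (-2671 + 18*(-10)) + 57 = (-2671 - 180) + 57 = -2851 + 57 = -2794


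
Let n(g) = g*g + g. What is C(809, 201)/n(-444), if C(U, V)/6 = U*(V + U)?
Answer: 408545/16391 ≈ 24.925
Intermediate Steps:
C(U, V) = 6*U*(U + V) (C(U, V) = 6*(U*(V + U)) = 6*(U*(U + V)) = 6*U*(U + V))
n(g) = g + g² (n(g) = g² + g = g + g²)
C(809, 201)/n(-444) = (6*809*(809 + 201))/((-444*(1 - 444))) = (6*809*1010)/((-444*(-443))) = 4902540/196692 = 4902540*(1/196692) = 408545/16391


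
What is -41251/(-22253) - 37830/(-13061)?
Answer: 197230043/41520919 ≈ 4.7501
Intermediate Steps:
-41251/(-22253) - 37830/(-13061) = -41251*(-1/22253) - 37830*(-1/13061) = 5893/3179 + 37830/13061 = 197230043/41520919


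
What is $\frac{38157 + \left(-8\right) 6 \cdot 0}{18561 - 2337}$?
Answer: $\frac{12719}{5408} \approx 2.3519$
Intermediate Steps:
$\frac{38157 + \left(-8\right) 6 \cdot 0}{18561 - 2337} = \frac{38157 - 0}{16224} = \left(38157 + 0\right) \frac{1}{16224} = 38157 \cdot \frac{1}{16224} = \frac{12719}{5408}$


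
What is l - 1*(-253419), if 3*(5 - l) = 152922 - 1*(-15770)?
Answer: 591580/3 ≈ 1.9719e+5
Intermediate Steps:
l = -168677/3 (l = 5 - (152922 - 1*(-15770))/3 = 5 - (152922 + 15770)/3 = 5 - ⅓*168692 = 5 - 168692/3 = -168677/3 ≈ -56226.)
l - 1*(-253419) = -168677/3 - 1*(-253419) = -168677/3 + 253419 = 591580/3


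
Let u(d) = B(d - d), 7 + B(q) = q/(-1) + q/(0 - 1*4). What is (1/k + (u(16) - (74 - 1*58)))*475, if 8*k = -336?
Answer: -459325/42 ≈ -10936.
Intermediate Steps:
B(q) = -7 - 5*q/4 (B(q) = -7 + (q/(-1) + q/(0 - 1*4)) = -7 + (q*(-1) + q/(0 - 4)) = -7 + (-q + q/(-4)) = -7 + (-q + q*(-1/4)) = -7 + (-q - q/4) = -7 - 5*q/4)
u(d) = -7 (u(d) = -7 - 5*(d - d)/4 = -7 - 5/4*0 = -7 + 0 = -7)
k = -42 (k = (1/8)*(-336) = -42)
(1/k + (u(16) - (74 - 1*58)))*475 = (1/(-42) + (-7 - (74 - 1*58)))*475 = (-1/42 + (-7 - (74 - 58)))*475 = (-1/42 + (-7 - 1*16))*475 = (-1/42 + (-7 - 16))*475 = (-1/42 - 23)*475 = -967/42*475 = -459325/42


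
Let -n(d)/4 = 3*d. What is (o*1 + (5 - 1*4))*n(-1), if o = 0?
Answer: 12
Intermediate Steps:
n(d) = -12*d
(o*1 + (5 - 1*4))*n(-1) = (0*1 + (5 - 1*4))*(-12*(-1)) = (0 + (5 - 4))*12 = (0 + 1)*12 = 1*12 = 12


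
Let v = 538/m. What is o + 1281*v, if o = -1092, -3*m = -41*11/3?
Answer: 5710110/451 ≈ 12661.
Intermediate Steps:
m = 451/9 (m = -(-41*11)/(3*3) = -(-451)/(3*3) = -⅓*(-451/3) = 451/9 ≈ 50.111)
v = 4842/451 (v = 538/(451/9) = 538*(9/451) = 4842/451 ≈ 10.736)
o + 1281*v = -1092 + 1281*(4842/451) = -1092 + 6202602/451 = 5710110/451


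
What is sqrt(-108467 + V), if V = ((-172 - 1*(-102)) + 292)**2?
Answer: I*sqrt(59183) ≈ 243.28*I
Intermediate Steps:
V = 49284 (V = ((-172 + 102) + 292)**2 = (-70 + 292)**2 = 222**2 = 49284)
sqrt(-108467 + V) = sqrt(-108467 + 49284) = sqrt(-59183) = I*sqrt(59183)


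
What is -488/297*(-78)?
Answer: 12688/99 ≈ 128.16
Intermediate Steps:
-488/297*(-78) = 12688/99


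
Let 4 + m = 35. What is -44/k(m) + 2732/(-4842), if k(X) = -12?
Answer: 7511/2421 ≈ 3.1024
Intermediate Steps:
m = 31 (m = -4 + 35 = 31)
-44/k(m) + 2732/(-4842) = -44/(-12) + 2732/(-4842) = -44*(-1/12) + 2732*(-1/4842) = 11/3 - 1366/2421 = 7511/2421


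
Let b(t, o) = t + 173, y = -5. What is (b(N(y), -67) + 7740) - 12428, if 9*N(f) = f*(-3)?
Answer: -13540/3 ≈ -4513.3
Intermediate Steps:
N(f) = -f/3 (N(f) = (f*(-3))/9 = (-3*f)/9 = -f/3)
b(t, o) = 173 + t
(b(N(y), -67) + 7740) - 12428 = ((173 - 1/3*(-5)) + 7740) - 12428 = ((173 + 5/3) + 7740) - 12428 = (524/3 + 7740) - 12428 = 23744/3 - 12428 = -13540/3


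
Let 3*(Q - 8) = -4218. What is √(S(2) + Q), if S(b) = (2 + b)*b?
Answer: I*√1390 ≈ 37.283*I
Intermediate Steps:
Q = -1398 (Q = 8 + (⅓)*(-4218) = 8 - 1406 = -1398)
S(b) = b*(2 + b)
√(S(2) + Q) = √(2*(2 + 2) - 1398) = √(2*4 - 1398) = √(8 - 1398) = √(-1390) = I*√1390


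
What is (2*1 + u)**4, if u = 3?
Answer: 625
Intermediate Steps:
(2*1 + u)**4 = (2*1 + 3)**4 = (2 + 3)**4 = 5**4 = 625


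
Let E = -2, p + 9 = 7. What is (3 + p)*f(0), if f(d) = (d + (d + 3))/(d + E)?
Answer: -3/2 ≈ -1.5000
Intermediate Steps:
p = -2 (p = -9 + 7 = -2)
f(d) = (3 + 2*d)/(-2 + d) (f(d) = (d + (d + 3))/(d - 2) = (d + (3 + d))/(-2 + d) = (3 + 2*d)/(-2 + d))
(3 + p)*f(0) = (3 - 2)*((3 + 2*0)/(-2 + 0)) = 1*((3 + 0)/(-2)) = 1*(-½*3) = 1*(-3/2) = -3/2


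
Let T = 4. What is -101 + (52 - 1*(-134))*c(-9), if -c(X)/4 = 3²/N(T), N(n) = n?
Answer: -1775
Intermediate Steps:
c(X) = -9 (c(X) = -4*3²/4 = -36/4 = -4*9/4 = -9)
-101 + (52 - 1*(-134))*c(-9) = -101 + (52 - 1*(-134))*(-9) = -101 + (52 + 134)*(-9) = -101 + 186*(-9) = -101 - 1674 = -1775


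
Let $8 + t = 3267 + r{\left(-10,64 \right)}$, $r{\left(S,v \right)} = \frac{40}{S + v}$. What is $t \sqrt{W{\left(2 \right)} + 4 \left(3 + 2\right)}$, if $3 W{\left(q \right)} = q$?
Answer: $\frac{88013 \sqrt{186}}{81} \approx 14819.0$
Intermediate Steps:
$W{\left(q \right)} = \frac{q}{3}$
$t = \frac{88013}{27}$ ($t = -8 + \left(3267 + \frac{40}{-10 + 64}\right) = -8 + \left(3267 + \frac{40}{54}\right) = -8 + \left(3267 + 40 \cdot \frac{1}{54}\right) = -8 + \left(3267 + \frac{20}{27}\right) = -8 + \frac{88229}{27} = \frac{88013}{27} \approx 3259.7$)
$t \sqrt{W{\left(2 \right)} + 4 \left(3 + 2\right)} = \frac{88013 \sqrt{\frac{1}{3} \cdot 2 + 4 \left(3 + 2\right)}}{27} = \frac{88013 \sqrt{\frac{2}{3} + 4 \cdot 5}}{27} = \frac{88013 \sqrt{\frac{2}{3} + 20}}{27} = \frac{88013 \sqrt{\frac{62}{3}}}{27} = \frac{88013 \frac{\sqrt{186}}{3}}{27} = \frac{88013 \sqrt{186}}{81}$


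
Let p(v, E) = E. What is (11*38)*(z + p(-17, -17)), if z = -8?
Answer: -10450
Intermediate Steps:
(11*38)*(z + p(-17, -17)) = (11*38)*(-8 - 17) = 418*(-25) = -10450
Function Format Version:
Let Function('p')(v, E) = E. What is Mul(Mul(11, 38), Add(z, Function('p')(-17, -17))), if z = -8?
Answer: -10450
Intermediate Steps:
Mul(Mul(11, 38), Add(z, Function('p')(-17, -17))) = Mul(Mul(11, 38), Add(-8, -17)) = Mul(418, -25) = -10450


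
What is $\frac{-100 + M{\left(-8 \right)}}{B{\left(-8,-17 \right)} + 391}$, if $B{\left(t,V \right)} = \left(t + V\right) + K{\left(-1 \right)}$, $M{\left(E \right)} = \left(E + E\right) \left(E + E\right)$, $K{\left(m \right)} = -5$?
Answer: $\frac{156}{361} \approx 0.43213$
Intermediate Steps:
$M{\left(E \right)} = 4 E^{2}$ ($M{\left(E \right)} = 2 E 2 E = 4 E^{2}$)
$B{\left(t,V \right)} = -5 + V + t$ ($B{\left(t,V \right)} = \left(t + V\right) - 5 = \left(V + t\right) - 5 = -5 + V + t$)
$\frac{-100 + M{\left(-8 \right)}}{B{\left(-8,-17 \right)} + 391} = \frac{-100 + 4 \left(-8\right)^{2}}{\left(-5 - 17 - 8\right) + 391} = \frac{-100 + 4 \cdot 64}{-30 + 391} = \frac{-100 + 256}{361} = 156 \cdot \frac{1}{361} = \frac{156}{361}$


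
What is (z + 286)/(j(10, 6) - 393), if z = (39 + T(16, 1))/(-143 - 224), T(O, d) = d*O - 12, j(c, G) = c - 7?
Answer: -34973/47710 ≈ -0.73303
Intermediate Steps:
j(c, G) = -7 + c
T(O, d) = -12 + O*d (T(O, d) = O*d - 12 = -12 + O*d)
z = -43/367 (z = (39 + (-12 + 16*1))/(-143 - 224) = (39 + (-12 + 16))/(-367) = (39 + 4)*(-1/367) = 43*(-1/367) = -43/367 ≈ -0.11717)
(z + 286)/(j(10, 6) - 393) = (-43/367 + 286)/((-7 + 10) - 393) = 104919/(367*(3 - 393)) = (104919/367)/(-390) = (104919/367)*(-1/390) = -34973/47710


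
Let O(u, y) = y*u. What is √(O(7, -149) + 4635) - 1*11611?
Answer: -11611 + 2*√898 ≈ -11551.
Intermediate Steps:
O(u, y) = u*y
√(O(7, -149) + 4635) - 1*11611 = √(7*(-149) + 4635) - 1*11611 = √(-1043 + 4635) - 11611 = √3592 - 11611 = 2*√898 - 11611 = -11611 + 2*√898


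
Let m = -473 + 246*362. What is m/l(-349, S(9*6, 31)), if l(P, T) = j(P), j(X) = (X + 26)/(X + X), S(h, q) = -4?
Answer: 61828142/323 ≈ 1.9142e+5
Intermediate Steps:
j(X) = (26 + X)/(2*X) (j(X) = (26 + X)/((2*X)) = (26 + X)*(1/(2*X)) = (26 + X)/(2*X))
l(P, T) = (26 + P)/(2*P)
m = 88579 (m = -473 + 89052 = 88579)
m/l(-349, S(9*6, 31)) = 88579/(((1/2)*(26 - 349)/(-349))) = 88579/(((1/2)*(-1/349)*(-323))) = 88579/(323/698) = 88579*(698/323) = 61828142/323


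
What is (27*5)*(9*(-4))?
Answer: -4860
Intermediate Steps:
(27*5)*(9*(-4)) = 135*(-36) = -4860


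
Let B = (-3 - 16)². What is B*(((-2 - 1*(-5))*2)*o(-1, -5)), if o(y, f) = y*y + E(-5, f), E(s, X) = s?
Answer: -8664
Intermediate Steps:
o(y, f) = -5 + y² (o(y, f) = y*y - 5 = y² - 5 = -5 + y²)
B = 361 (B = (-19)² = 361)
B*(((-2 - 1*(-5))*2)*o(-1, -5)) = 361*(((-2 - 1*(-5))*2)*(-5 + (-1)²)) = 361*(((-2 + 5)*2)*(-5 + 1)) = 361*((3*2)*(-4)) = 361*(6*(-4)) = 361*(-24) = -8664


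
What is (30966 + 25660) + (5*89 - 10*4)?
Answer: 57031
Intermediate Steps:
(30966 + 25660) + (5*89 - 10*4) = 56626 + (445 - 40) = 56626 + 405 = 57031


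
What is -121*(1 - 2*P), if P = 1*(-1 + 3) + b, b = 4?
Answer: 1331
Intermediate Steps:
P = 6 (P = 1*(-1 + 3) + 4 = 1*2 + 4 = 2 + 4 = 6)
-121*(1 - 2*P) = -121*(1 - 2*6) = -121*(1 - 12) = -121*(-11) = 1331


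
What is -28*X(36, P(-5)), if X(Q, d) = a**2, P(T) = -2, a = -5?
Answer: -700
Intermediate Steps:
X(Q, d) = 25 (X(Q, d) = (-5)**2 = 25)
-28*X(36, P(-5)) = -28*25 = -700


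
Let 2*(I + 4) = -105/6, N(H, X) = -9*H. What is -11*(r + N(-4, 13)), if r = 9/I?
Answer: -6600/17 ≈ -388.24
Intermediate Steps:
I = -51/4 (I = -4 + (-105/6)/2 = -4 + (-105*1/6)/2 = -4 + (1/2)*(-35/2) = -4 - 35/4 = -51/4 ≈ -12.750)
r = -12/17 (r = 9/(-51/4) = 9*(-4/51) = -12/17 ≈ -0.70588)
-11*(r + N(-4, 13)) = -11*(-12/17 - 9*(-4)) = -11*(-12/17 + 36) = -11*600/17 = -6600/17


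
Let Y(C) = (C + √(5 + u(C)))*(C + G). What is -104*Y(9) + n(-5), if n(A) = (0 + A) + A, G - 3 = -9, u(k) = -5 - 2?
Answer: -2818 - 312*I*√2 ≈ -2818.0 - 441.23*I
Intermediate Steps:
u(k) = -7
G = -6 (G = 3 - 9 = -6)
n(A) = 2*A (n(A) = A + A = 2*A)
Y(C) = (-6 + C)*(C + I*√2) (Y(C) = (C + √(5 - 7))*(C - 6) = (C + √(-2))*(-6 + C) = (C + I*√2)*(-6 + C) = (-6 + C)*(C + I*√2))
-104*Y(9) + n(-5) = -104*(9² - 6*9 - 6*I*√2 + I*9*√2) + 2*(-5) = -104*(81 - 54 - 6*I*√2 + 9*I*√2) - 10 = -104*(27 + 3*I*√2) - 10 = (-2808 - 312*I*√2) - 10 = -2818 - 312*I*√2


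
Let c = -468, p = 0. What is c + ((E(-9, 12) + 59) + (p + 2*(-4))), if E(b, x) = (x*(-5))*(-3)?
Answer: -237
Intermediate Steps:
E(b, x) = 15*x (E(b, x) = -5*x*(-3) = 15*x)
c + ((E(-9, 12) + 59) + (p + 2*(-4))) = -468 + ((15*12 + 59) + (0 + 2*(-4))) = -468 + ((180 + 59) + (0 - 8)) = -468 + (239 - 8) = -468 + 231 = -237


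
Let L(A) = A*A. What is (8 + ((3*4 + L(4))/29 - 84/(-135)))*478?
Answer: 5980736/1305 ≈ 4582.9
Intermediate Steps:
L(A) = A²
(8 + ((3*4 + L(4))/29 - 84/(-135)))*478 = (8 + ((3*4 + 4²)/29 - 84/(-135)))*478 = (8 + ((12 + 16)*(1/29) - 84*(-1/135)))*478 = (8 + (28*(1/29) + 28/45))*478 = (8 + (28/29 + 28/45))*478 = (8 + 2072/1305)*478 = (12512/1305)*478 = 5980736/1305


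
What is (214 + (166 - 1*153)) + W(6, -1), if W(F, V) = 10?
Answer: 237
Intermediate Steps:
(214 + (166 - 1*153)) + W(6, -1) = (214 + (166 - 1*153)) + 10 = (214 + (166 - 153)) + 10 = (214 + 13) + 10 = 227 + 10 = 237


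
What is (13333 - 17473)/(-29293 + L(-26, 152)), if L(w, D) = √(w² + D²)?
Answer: 121273020/858056069 + 8280*√5945/858056069 ≈ 0.14208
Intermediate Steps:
L(w, D) = √(D² + w²)
(13333 - 17473)/(-29293 + L(-26, 152)) = (13333 - 17473)/(-29293 + √(152² + (-26)²)) = -4140/(-29293 + √(23104 + 676)) = -4140/(-29293 + √23780) = -4140/(-29293 + 2*√5945)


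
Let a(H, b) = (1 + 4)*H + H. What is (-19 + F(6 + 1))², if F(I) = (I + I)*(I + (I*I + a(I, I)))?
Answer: 1830609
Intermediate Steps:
a(H, b) = 6*H (a(H, b) = 5*H + H = 6*H)
F(I) = 2*I*(I² + 7*I) (F(I) = (I + I)*(I + (I*I + 6*I)) = (2*I)*(I + (I² + 6*I)) = (2*I)*(I² + 7*I) = 2*I*(I² + 7*I))
(-19 + F(6 + 1))² = (-19 + 2*(6 + 1)²*(7 + (6 + 1)))² = (-19 + 2*7²*(7 + 7))² = (-19 + 2*49*14)² = (-19 + 1372)² = 1353² = 1830609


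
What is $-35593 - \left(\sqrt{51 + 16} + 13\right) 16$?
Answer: $-35801 - 16 \sqrt{67} \approx -35932.0$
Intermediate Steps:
$-35593 - \left(\sqrt{51 + 16} + 13\right) 16 = -35593 - \left(\sqrt{67} + 13\right) 16 = -35593 - \left(13 + \sqrt{67}\right) 16 = -35593 - \left(208 + 16 \sqrt{67}\right) = -35801 - 16 \sqrt{67}$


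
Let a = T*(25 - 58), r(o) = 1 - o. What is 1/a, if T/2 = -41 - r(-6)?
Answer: 1/3168 ≈ 0.00031566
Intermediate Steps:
T = -96 (T = 2*(-41 - (1 - 1*(-6))) = 2*(-41 - (1 + 6)) = 2*(-41 - 1*7) = 2*(-41 - 7) = 2*(-48) = -96)
a = 3168 (a = -96*(25 - 58) = -96*(-33) = 3168)
1/a = 1/3168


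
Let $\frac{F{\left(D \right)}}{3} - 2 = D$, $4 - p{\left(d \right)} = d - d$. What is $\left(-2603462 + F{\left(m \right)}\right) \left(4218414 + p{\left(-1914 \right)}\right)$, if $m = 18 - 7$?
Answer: $-10982326444814$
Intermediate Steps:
$p{\left(d \right)} = 4$ ($p{\left(d \right)} = 4 - \left(d - d\right) = 4 - 0 = 4 + 0 = 4$)
$m = 11$ ($m = 18 - 7 = 11$)
$F{\left(D \right)} = 6 + 3 D$
$\left(-2603462 + F{\left(m \right)}\right) \left(4218414 + p{\left(-1914 \right)}\right) = \left(-2603462 + \left(6 + 3 \cdot 11\right)\right) \left(4218414 + 4\right) = \left(-2603462 + \left(6 + 33\right)\right) 4218418 = \left(-2603462 + 39\right) 4218418 = \left(-2603423\right) 4218418 = -10982326444814$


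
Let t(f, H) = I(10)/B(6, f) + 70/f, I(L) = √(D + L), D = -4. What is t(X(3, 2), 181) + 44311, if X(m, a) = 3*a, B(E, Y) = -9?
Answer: 132968/3 - √6/9 ≈ 44322.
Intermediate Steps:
I(L) = √(-4 + L)
t(f, H) = 70/f - √6/9 (t(f, H) = √(-4 + 10)/(-9) + 70/f = √6*(-⅑) + 70/f = -√6/9 + 70/f = 70/f - √6/9)
t(X(3, 2), 181) + 44311 = (70/((3*2)) - √6/9) + 44311 = (70/6 - √6/9) + 44311 = (70*(⅙) - √6/9) + 44311 = (35/3 - √6/9) + 44311 = 132968/3 - √6/9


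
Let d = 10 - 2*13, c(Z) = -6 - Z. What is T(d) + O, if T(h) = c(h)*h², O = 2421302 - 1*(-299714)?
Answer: 2723576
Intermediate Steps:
O = 2721016 (O = 2421302 + 299714 = 2721016)
d = -16 (d = 10 - 26 = -16)
T(h) = h²*(-6 - h) (T(h) = (-6 - h)*h² = h²*(-6 - h))
T(d) + O = (-16)²*(-6 - 1*(-16)) + 2721016 = 256*(-6 + 16) + 2721016 = 256*10 + 2721016 = 2560 + 2721016 = 2723576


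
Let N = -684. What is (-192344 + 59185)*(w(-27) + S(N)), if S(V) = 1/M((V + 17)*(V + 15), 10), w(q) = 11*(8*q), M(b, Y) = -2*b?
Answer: 282357227520823/892446 ≈ 3.1639e+8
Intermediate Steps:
w(q) = 88*q
S(V) = -1/(2*(15 + V)*(17 + V)) (S(V) = 1/(-2*(V + 17)*(V + 15)) = 1/(-2*(17 + V)*(15 + V)) = 1/(-2*(15 + V)*(17 + V)) = -1/(2*(15 + V)*(17 + V)))
(-192344 + 59185)*(w(-27) + S(N)) = (-192344 + 59185)*(88*(-27) + 1/(2*(-255 - 1*(-684)² - 32*(-684)))) = -133159*(-2376 + 1/(2*(-255 - 1*467856 + 21888))) = -133159*(-2376 + 1/(2*(-255 - 467856 + 21888))) = -133159*(-2376 + (½)/(-446223)) = -133159*(-2376 + (½)*(-1/446223)) = -133159*(-2376 - 1/892446) = -133159*(-2120451697/892446) = 282357227520823/892446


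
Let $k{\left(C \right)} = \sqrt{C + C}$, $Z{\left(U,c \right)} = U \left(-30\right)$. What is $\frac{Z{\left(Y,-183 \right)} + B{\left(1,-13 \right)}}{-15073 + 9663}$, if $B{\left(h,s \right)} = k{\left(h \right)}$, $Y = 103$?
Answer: $\frac{309}{541} - \frac{\sqrt{2}}{5410} \approx 0.5709$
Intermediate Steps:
$Z{\left(U,c \right)} = - 30 U$
$k{\left(C \right)} = \sqrt{2} \sqrt{C}$ ($k{\left(C \right)} = \sqrt{2 C} = \sqrt{2} \sqrt{C}$)
$B{\left(h,s \right)} = \sqrt{2} \sqrt{h}$
$\frac{Z{\left(Y,-183 \right)} + B{\left(1,-13 \right)}}{-15073 + 9663} = \frac{\left(-30\right) 103 + \sqrt{2} \sqrt{1}}{-15073 + 9663} = \frac{-3090 + \sqrt{2} \cdot 1}{-5410} = \left(-3090 + \sqrt{2}\right) \left(- \frac{1}{5410}\right) = \frac{309}{541} - \frac{\sqrt{2}}{5410}$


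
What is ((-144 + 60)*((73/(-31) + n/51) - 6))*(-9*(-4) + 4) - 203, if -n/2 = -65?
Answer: 10173499/527 ≈ 19305.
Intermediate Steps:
n = 130 (n = -2*(-65) = 130)
((-144 + 60)*((73/(-31) + n/51) - 6))*(-9*(-4) + 4) - 203 = ((-144 + 60)*((73/(-31) + 130/51) - 6))*(-9*(-4) + 4) - 203 = (-84*((73*(-1/31) + 130*(1/51)) - 6))*(36 + 4) - 203 = -84*((-73/31 + 130/51) - 6)*40 - 203 = -84*(307/1581 - 6)*40 - 203 = -84*(-9179/1581)*40 - 203 = (257012/527)*40 - 203 = 10280480/527 - 203 = 10173499/527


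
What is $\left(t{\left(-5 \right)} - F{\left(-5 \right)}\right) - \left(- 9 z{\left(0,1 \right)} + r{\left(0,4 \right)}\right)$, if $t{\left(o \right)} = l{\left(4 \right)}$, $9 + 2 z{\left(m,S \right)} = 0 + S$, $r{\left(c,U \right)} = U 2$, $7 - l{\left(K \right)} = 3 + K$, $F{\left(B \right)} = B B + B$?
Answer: $-64$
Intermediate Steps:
$F{\left(B \right)} = B + B^{2}$ ($F{\left(B \right)} = B^{2} + B = B + B^{2}$)
$l{\left(K \right)} = 4 - K$ ($l{\left(K \right)} = 7 - \left(3 + K\right) = 4 - K$)
$r{\left(c,U \right)} = 2 U$
$z{\left(m,S \right)} = - \frac{9}{2} + \frac{S}{2}$ ($z{\left(m,S \right)} = - \frac{9}{2} + \frac{0 + S}{2} = - \frac{9}{2} + \frac{S}{2}$)
$t{\left(o \right)} = 0$ ($t{\left(o \right)} = 4 - 4 = 0$)
$\left(t{\left(-5 \right)} - F{\left(-5 \right)}\right) - \left(- 9 z{\left(0,1 \right)} + r{\left(0,4 \right)}\right) = \left(0 - - 5 \left(1 - 5\right)\right) - \left(- 9 \left(- \frac{9}{2} + \frac{1}{2} \cdot 1\right) + 2 \cdot 4\right) = \left(0 - \left(-5\right) \left(-4\right)\right) - \left(- 9 \left(- \frac{9}{2} + \frac{1}{2}\right) + 8\right) = \left(0 - 20\right) - \left(\left(-9\right) \left(-4\right) + 8\right) = \left(0 - 20\right) - \left(36 + 8\right) = -20 - 44 = -64$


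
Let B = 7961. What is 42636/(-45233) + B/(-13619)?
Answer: -940759597/616028227 ≈ -1.5271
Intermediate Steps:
42636/(-45233) + B/(-13619) = 42636/(-45233) + 7961/(-13619) = 42636*(-1/45233) + 7961*(-1/13619) = -42636/45233 - 7961/13619 = -940759597/616028227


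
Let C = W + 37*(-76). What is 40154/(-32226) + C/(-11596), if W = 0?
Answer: -46875784/46711587 ≈ -1.0035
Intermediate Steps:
C = -2812 (C = 0 + 37*(-76) = 0 - 2812 = -2812)
40154/(-32226) + C/(-11596) = 40154/(-32226) - 2812/(-11596) = 40154*(-1/32226) - 2812*(-1/11596) = -20077/16113 + 703/2899 = -46875784/46711587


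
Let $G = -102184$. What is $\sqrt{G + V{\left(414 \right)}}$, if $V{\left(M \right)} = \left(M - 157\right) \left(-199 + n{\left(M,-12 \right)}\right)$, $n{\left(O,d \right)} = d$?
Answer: $9 i \sqrt{1931} \approx 395.49 i$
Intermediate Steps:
$V{\left(M \right)} = 33127 - 211 M$ ($V{\left(M \right)} = \left(M - 157\right) \left(-199 - 12\right) = \left(-157 + M\right) \left(-211\right) = 33127 - 211 M$)
$\sqrt{G + V{\left(414 \right)}} = \sqrt{-102184 + \left(33127 - 87354\right)} = \sqrt{-102184 - 54227} = \sqrt{-156411} = 9 i \sqrt{1931}$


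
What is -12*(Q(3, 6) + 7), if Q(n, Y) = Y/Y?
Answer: -96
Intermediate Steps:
Q(n, Y) = 1
-12*(Q(3, 6) + 7) = -12*(1 + 7) = -12*8 = -96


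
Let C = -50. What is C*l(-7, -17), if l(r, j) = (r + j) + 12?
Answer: 600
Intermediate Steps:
l(r, j) = 12 + j + r (l(r, j) = (j + r) + 12 = 12 + j + r)
C*l(-7, -17) = -50*(12 - 17 - 7) = -50*(-12) = 600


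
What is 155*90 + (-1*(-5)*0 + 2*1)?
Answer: 13952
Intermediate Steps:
155*90 + (-1*(-5)*0 + 2*1) = 13950 + (5*0 + 2) = 13950 + (0 + 2) = 13950 + 2 = 13952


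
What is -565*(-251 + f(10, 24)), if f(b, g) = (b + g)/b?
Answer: 139894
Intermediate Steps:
f(b, g) = (b + g)/b
-565*(-251 + f(10, 24)) = -565*(-251 + (10 + 24)/10) = -565*(-251 + (⅒)*34) = -565*(-251 + 17/5) = -565*(-1238/5) = 139894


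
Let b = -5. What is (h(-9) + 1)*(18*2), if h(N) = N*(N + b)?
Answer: 4572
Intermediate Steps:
h(N) = N*(-5 + N) (h(N) = N*(N - 5) = N*(-5 + N))
(h(-9) + 1)*(18*2) = (-9*(-5 - 9) + 1)*(18*2) = (-9*(-14) + 1)*36 = (126 + 1)*36 = 127*36 = 4572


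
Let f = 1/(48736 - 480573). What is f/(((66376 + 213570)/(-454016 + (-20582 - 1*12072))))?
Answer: 243335/60445520401 ≈ 4.0257e-6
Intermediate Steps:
f = -1/431837 (f = 1/(-431837) = -1/431837 ≈ -2.3157e-6)
f/(((66376 + 213570)/(-454016 + (-20582 - 1*12072)))) = -(-454016 + (-20582 - 1*12072))/(66376 + 213570)/431837 = -1/(431837*(279946/(-454016 + (-20582 - 12072)))) = -1/(431837*(279946/(-454016 - 32654))) = -1/(431837*(279946/(-486670))) = -1/(431837*(279946*(-1/486670))) = -1/(431837*(-139973/243335)) = -1/431837*(-243335/139973) = 243335/60445520401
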